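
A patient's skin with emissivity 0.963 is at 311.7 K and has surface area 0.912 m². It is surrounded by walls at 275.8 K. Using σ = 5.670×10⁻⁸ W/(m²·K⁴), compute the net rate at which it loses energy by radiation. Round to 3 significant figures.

Net loss ≈ 182 W

Area A = 0.912 m².
Net radiated power P_net = εσA(T⁴ − T₀⁴) = 0.963×5.670×10⁻⁸×0.912×(311.7⁴ − 275.8⁴).
T⁴ − T₀⁴ = 9.43946×10⁹ − 5.78598×10⁹ = 3.65348×10⁹ K⁴, so P_net = 182 W.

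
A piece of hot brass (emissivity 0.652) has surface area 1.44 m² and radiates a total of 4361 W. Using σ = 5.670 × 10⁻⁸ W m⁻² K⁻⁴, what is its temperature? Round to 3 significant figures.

Area A = 1.44 m².
P = εσAT⁴ ⇒ T = (P/(εσA))^(1/4) = (4361/(0.652×5.670×10⁻⁸×1.44))^(1/4) = 535 K.

T ≈ 535 K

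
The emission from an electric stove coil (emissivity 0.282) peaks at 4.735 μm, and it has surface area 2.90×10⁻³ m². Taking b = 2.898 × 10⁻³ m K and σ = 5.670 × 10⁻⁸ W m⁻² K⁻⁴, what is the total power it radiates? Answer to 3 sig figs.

Wien's law: T = b/λ_max = 2.898×10⁻³/4.735×10⁻⁶ = 612.038 K.
Area A = 2.90×10⁻³ m².
Then P = εσAT⁴ = 0.282×5.670×10⁻⁸×2.90×10⁻³×(612.038)⁴ = 6.51 W.

P ≈ 6.51 W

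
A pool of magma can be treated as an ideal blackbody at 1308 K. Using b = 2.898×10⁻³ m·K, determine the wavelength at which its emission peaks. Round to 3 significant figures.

Wien's displacement law: λ_max = b/T = (2.898×10⁻³ m·K)/(1308 K) = 2.216×10⁻⁶ m.
That is 2.22×10³ nm, in the infrared range.

λ_max ≈ 2.22×10³ nm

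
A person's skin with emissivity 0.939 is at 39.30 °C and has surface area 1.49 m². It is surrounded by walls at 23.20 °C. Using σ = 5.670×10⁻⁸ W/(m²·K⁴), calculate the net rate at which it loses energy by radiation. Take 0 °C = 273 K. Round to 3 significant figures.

Net loss ≈ 144 W

T = 39.30 °C + 273 = 312.30 K.
Surroundings: T = 23.20 °C + 273 = 296.20 K.
Area A = 1.49 m².
Net radiated power P_net = εσA(T⁴ − T₀⁴) = 0.939×5.670×10⁻⁸×1.49×(312.30⁴ − 296.20⁴).
T⁴ − T₀⁴ = 9.51235×10⁹ − 7.69733×10⁹ = 1.81502×10⁹ K⁴, so P_net = 144 W.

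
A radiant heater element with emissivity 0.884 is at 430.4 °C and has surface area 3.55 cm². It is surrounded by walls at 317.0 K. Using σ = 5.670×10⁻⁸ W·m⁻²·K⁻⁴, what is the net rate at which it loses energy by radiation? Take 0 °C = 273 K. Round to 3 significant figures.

T = 430.4 °C + 273 = 703.4 K.
Area A = 3.55 cm² = 3.55×10⁻⁴ m².
Net radiated power P_net = εσA(T⁴ − T₀⁴) = 0.884×5.670×10⁻⁸×3.55×10⁻⁴×(703.4⁴ − 317.0⁴).
T⁴ − T₀⁴ = 2.44799×10¹¹ − 1.00980×10¹⁰ = 2.34701×10¹¹ K⁴, so P_net = 4.18 W.

Net loss ≈ 4.18 W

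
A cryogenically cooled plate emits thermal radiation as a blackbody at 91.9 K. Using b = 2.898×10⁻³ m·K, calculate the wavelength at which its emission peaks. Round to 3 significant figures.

Wien's displacement law: λ_max = b/T = (2.898×10⁻³ m·K)/(91.9 K) = 3.153×10⁻⁵ m.
That is 31.5 μm, in the infrared range.

λ_max ≈ 31.5 μm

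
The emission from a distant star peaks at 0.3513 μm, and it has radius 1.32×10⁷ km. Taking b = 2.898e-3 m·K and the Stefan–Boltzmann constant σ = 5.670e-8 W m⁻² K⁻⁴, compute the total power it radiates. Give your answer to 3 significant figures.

Wien's law: T = b/λ_max = 2.898×10⁻³/3.513×10⁻⁷ = 8249.36 K.
Surface area A = 4πR² = 4π(1.32×10¹⁰ m)² = 2.18956×10²¹ m².
Then P = σAT⁴ = 5.670×10⁻⁸×2.18956×10²¹×(8249.36)⁴ = 5.75×10²⁹ W.

P ≈ 5.75×10²⁹ W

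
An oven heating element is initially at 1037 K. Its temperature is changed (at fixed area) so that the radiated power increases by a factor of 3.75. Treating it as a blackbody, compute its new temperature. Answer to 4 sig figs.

P ∝ T⁴, so T₂/T₁ = (P₂/P₁)^(1/4) = (3.75)^(1/4) = 1.39158.
T₂ = 1037 × 1.39158 = 1443 K.

T₂ ≈ 1443 K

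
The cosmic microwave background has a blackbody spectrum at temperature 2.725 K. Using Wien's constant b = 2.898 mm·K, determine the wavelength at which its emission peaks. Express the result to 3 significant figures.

Wien's displacement law: λ_max = b/T = (2.898×10⁻³ m·K)/(2.725 K) = 1.063×10⁻³ m.
That is 1.06 mm, in the microwave range.

λ_max ≈ 1.06 mm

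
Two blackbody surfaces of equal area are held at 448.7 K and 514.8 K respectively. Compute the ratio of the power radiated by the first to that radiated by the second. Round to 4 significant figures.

With equal areas, P₁/P₂ = (T₁/T₂)⁴ = (448.7/514.8)⁴ = 0.5771.

P₁/P₂ ≈ 0.5771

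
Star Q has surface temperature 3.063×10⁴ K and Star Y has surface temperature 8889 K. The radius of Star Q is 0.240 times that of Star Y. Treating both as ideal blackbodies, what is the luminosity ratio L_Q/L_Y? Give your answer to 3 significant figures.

L ∝ R²T⁴, so L_Q/L_Y = (R_Q/R_Y)²(T_Q/T_Y)⁴ = (0.240)² × (3.063×10⁴/8889)⁴ = 0.0576 × 140.986 = 8.12.

L_Q/L_Y ≈ 8.12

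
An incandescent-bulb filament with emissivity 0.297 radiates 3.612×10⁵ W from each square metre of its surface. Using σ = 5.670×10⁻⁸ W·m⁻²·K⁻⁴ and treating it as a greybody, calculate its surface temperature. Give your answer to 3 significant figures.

I = εσT⁴, so T = (I/εσ)^(1/4) = (3.612×10⁵/(0.297×5.670×10⁻⁸))^(1/4) = 2.15×10³ K.

T ≈ 2.15×10³ K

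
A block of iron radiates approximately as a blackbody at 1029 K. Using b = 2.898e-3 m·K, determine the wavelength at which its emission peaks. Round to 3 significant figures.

λ_max ≈ 2.82 μm

Wien's displacement law: λ_max = b/T = (2.898×10⁻³ m·K)/(1029 K) = 2.816×10⁻⁶ m.
That is 2.82 μm, in the infrared range.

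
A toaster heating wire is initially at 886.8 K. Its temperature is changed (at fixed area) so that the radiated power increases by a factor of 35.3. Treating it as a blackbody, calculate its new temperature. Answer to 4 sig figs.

T₂ ≈ 2162 K

P ∝ T⁴, so T₂/T₁ = (P₂/P₁)^(1/4) = (35.3)^(1/4) = 2.43749.
T₂ = 886.8 × 2.43749 = 2162 K.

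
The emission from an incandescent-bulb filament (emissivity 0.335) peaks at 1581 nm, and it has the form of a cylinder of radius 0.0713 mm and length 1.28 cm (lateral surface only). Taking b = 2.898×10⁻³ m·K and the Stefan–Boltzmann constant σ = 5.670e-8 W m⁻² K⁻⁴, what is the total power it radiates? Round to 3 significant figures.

P ≈ 1.23 W

Wien's law: T = b/λ_max = 2.898×10⁻³/1.581×10⁻⁶ = 1833.02 K.
Lateral area A = 2πrL = 2π×7.13×10⁻⁵×0.0128 = 5.73429×10⁻⁶ m².
Then P = εσAT⁴ = 0.335×5.670×10⁻⁸×5.73429×10⁻⁶×(1833.02)⁴ = 1.23 W.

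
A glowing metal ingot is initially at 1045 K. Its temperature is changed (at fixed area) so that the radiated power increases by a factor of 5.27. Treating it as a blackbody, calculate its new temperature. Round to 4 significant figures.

P ∝ T⁴, so T₂/T₁ = (P₂/P₁)^(1/4) = (5.27)^(1/4) = 1.51514.
T₂ = 1045 × 1.51514 = 1583 K.

T₂ ≈ 1583 K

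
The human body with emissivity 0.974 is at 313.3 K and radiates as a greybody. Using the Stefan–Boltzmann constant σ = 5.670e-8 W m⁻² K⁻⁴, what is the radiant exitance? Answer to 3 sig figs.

I ≈ 532 W/m²

Stefan–Boltzmann: I = εσT⁴ = 0.974 × 5.670×10⁻⁸ × (313.3)⁴ = 532 W/m².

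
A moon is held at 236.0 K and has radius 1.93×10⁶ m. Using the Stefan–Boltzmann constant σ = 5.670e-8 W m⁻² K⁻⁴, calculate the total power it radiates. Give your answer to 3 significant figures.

P ≈ 8.23×10¹⁵ W

Surface area A = 4πR² = 4π(1.93×10⁶ m)² = 4.68085×10¹³ m².
P = σAT⁴ = 5.670×10⁻⁸ × 4.68085×10¹³ × (236.0)⁴ = 8.23×10¹⁵ W.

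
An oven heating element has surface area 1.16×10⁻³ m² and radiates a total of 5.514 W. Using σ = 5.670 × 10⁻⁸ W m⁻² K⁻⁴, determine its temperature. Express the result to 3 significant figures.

T ≈ 538 K

Area A = 1.16×10⁻³ m².
P = σAT⁴ ⇒ T = (P/(σA))^(1/4) = (5.514/(5.670×10⁻⁸×1.16×10⁻³))^(1/4) = 538 K.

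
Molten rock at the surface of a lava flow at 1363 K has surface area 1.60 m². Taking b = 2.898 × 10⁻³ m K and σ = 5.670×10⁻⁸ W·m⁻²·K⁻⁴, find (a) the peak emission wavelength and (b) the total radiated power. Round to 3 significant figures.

(a) λ_max = b/T = 2.898×10⁻³/1363 = 2.126×10⁻⁶ m = 2.13 μm.
Area A = 1.60 m².
(b) P = σAT⁴ = 5.670×10⁻⁸×1.60×(1363)⁴ = 3.13×10⁵ W.

λ_max ≈ 2.13 μm; P ≈ 3.13×10⁵ W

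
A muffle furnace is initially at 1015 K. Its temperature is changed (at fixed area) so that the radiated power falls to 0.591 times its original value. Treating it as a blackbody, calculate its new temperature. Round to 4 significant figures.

T₂ ≈ 889.9 K

P ∝ T⁴, so T₂/T₁ = (P₂/P₁)^(1/4) = (0.591)^(1/4) = 0.876793.
T₂ = 1015 × 0.876793 = 889.9 K.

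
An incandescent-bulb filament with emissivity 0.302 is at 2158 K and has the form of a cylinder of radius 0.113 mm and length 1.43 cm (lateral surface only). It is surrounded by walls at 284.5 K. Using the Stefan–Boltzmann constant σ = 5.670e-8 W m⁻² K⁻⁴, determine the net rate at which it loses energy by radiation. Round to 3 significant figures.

Net loss ≈ 3.77 W

Lateral area A = 2πrL = 2π×1.13×10⁻⁴×0.0143 = 1.01530×10⁻⁵ m².
Net radiated power P_net = εσA(T⁴ − T₀⁴) = 0.302×5.670×10⁻⁸×1.01530×10⁻⁵×(2158⁴ − 284.5⁴).
T⁴ − T₀⁴ = 2.16873×10¹³ − 6.55132×10⁹ = 2.16807×10¹³ K⁴, so P_net = 3.77 W.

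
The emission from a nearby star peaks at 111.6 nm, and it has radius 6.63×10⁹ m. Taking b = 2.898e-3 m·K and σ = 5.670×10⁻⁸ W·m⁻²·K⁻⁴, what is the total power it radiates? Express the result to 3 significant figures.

Wien's law: T = b/λ_max = 2.898×10⁻³/1.116×10⁻⁷ = 25967.7 K.
Surface area A = 4πR² = 4π(6.63×10⁹ m)² = 5.52379×10²⁰ m².
Then P = σAT⁴ = 5.670×10⁻⁸×5.52379×10²⁰×(25967.7)⁴ = 1.42×10³¹ W.

P ≈ 1.42×10³¹ W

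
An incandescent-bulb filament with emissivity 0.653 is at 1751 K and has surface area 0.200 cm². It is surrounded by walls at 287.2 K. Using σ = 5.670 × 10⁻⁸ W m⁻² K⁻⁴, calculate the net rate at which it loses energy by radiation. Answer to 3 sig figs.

Area A = 0.200 cm² = 2.00×10⁻⁵ m².
Net radiated power P_net = εσA(T⁴ − T₀⁴) = 0.653×5.670×10⁻⁸×2.00×10⁻⁵×(1751⁴ − 287.2⁴).
T⁴ − T₀⁴ = 9.40036×10¹² − 6.80358×10⁹ = 9.39356×10¹² K⁴, so P_net = 6.96 W.

Net loss ≈ 6.96 W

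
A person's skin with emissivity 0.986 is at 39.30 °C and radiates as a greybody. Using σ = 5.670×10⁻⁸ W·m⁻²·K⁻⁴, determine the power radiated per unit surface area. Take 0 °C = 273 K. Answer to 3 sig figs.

T = 39.30 °C + 273 = 312.30 K.
Stefan–Boltzmann: I = εσT⁴ = 0.986 × 5.670×10⁻⁸ × (312.30)⁴ = 532 W/m².

I ≈ 532 W/m²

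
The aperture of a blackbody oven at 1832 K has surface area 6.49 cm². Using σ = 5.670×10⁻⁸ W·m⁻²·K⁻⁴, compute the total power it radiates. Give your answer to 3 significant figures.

P ≈ 415 W

Area A = 6.49 cm² = 6.49×10⁻⁴ m².
P = σAT⁴ = 5.670×10⁻⁸ × 6.49×10⁻⁴ × (1832)⁴ = 415 W.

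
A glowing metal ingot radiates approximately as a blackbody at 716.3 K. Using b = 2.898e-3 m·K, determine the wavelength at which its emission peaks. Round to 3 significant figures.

λ_max ≈ 4.05 μm

Wien's displacement law: λ_max = b/T = (2.898×10⁻³ m·K)/(716.3 K) = 4.046×10⁻⁶ m.
That is 4.05 μm, in the infrared range.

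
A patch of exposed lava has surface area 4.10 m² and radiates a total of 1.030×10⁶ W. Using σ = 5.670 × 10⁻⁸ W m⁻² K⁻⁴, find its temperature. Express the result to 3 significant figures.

T ≈ 1.45×10³ K

Area A = 4.10 m².
P = σAT⁴ ⇒ T = (P/(σA))^(1/4) = (1.030×10⁶/(5.670×10⁻⁸×4.10))^(1/4) = 1.45×10³ K.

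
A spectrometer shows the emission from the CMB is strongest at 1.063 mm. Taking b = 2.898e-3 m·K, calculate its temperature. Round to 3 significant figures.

T ≈ 2.73 K

Wien's law gives T = b/λ_max = (2.898×10⁻³ m·K)/(1.063×10⁻³ m) = 2.73 K.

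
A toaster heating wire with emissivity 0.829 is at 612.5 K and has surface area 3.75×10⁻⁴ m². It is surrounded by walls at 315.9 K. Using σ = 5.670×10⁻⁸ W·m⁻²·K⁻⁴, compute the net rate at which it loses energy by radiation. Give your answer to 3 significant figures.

Area A = 3.75×10⁻⁴ m².
Net radiated power P_net = εσA(T⁴ − T₀⁴) = 0.829×5.670×10⁻⁸×3.75×10⁻⁴×(612.5⁴ − 315.9⁴).
T⁴ − T₀⁴ = 1.40742×10¹¹ − 9.95860×10⁹ = 1.30783×10¹¹ K⁴, so P_net = 2.31 W.

Net loss ≈ 2.31 W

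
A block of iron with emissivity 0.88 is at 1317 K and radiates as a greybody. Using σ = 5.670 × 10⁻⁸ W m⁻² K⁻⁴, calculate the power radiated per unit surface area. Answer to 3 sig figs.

Stefan–Boltzmann: I = εσT⁴ = 0.88 × 5.670×10⁻⁸ × (1317)⁴ = 1.50×10⁵ W/m².

I ≈ 1.50×10⁵ W/m²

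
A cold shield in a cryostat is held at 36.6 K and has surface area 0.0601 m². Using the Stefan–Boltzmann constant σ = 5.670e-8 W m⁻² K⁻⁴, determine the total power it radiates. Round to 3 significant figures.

Area A = 0.0601 m².
P = σAT⁴ = 5.670×10⁻⁸ × 0.0601 × (36.6)⁴ = 6.11×10⁻³ W.

P ≈ 6.11×10⁻³ W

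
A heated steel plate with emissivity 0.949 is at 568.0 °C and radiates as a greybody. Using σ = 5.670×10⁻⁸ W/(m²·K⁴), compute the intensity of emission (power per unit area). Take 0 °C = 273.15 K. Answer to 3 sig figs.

I ≈ 2.69×10⁴ W/m²

T = 568.0 °C + 273.15 = 841.15 K.
Stefan–Boltzmann: I = εσT⁴ = 0.949 × 5.670×10⁻⁸ × (841.15)⁴ = 2.69×10⁴ W/m².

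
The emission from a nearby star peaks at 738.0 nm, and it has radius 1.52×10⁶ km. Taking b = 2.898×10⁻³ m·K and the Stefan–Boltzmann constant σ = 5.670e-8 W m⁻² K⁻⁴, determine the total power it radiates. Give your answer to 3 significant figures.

Wien's law: T = b/λ_max = 2.898×10⁻³/7.380×10⁻⁷ = 3926.83 K.
Surface area A = 4πR² = 4π(1.52×10⁹ m)² = 2.90333×10¹⁹ m².
Then P = σAT⁴ = 5.670×10⁻⁸×2.90333×10¹⁹×(3926.83)⁴ = 3.91×10²⁶ W.

P ≈ 3.91×10²⁶ W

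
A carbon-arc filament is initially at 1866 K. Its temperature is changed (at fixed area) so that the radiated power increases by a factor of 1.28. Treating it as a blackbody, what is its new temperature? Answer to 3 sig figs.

P ∝ T⁴, so T₂/T₁ = (P₂/P₁)^(1/4) = (1.28)^(1/4) = 1.06366.
T₂ = 1866 × 1.06366 = 1.98×10³ K.

T₂ ≈ 1.98×10³ K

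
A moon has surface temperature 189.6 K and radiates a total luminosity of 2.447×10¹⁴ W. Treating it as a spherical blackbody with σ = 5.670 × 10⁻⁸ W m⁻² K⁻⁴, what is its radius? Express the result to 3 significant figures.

L = 4πR²σT⁴ ⇒ R = √(L/(4πσT⁴)).
σT⁴ = 73.2717 W/m², so R = √(2.447×10¹⁴/(4π×73.2717)) = 5.16×10⁵ m.

R ≈ 5.16×10⁵ m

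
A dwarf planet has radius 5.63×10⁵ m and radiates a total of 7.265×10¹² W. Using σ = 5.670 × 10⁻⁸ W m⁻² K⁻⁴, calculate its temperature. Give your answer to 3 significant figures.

T ≈ 75.3 K

Surface area A = 4πR² = 4π(5.63×10⁵ m)² = 3.98315×10¹² m².
P = σAT⁴ ⇒ T = (P/(σA))^(1/4) = (7.265×10¹²/(5.670×10⁻⁸×3.98315×10¹²))^(1/4) = 75.3 K.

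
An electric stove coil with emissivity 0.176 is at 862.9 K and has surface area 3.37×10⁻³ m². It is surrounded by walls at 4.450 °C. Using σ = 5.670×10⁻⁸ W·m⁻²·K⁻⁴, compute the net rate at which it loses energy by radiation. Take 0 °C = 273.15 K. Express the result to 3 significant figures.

Surroundings: T = 4.450 °C + 273.15 = 277.600 K.
Area A = 3.37×10⁻³ m².
Net radiated power P_net = εσA(T⁴ − T₀⁴) = 0.176×5.670×10⁻⁸×3.37×10⁻³×(862.9⁴ − 277.600⁴).
T⁴ − T₀⁴ = 5.54424×10¹¹ − 5.93851×10⁹ = 5.48485×10¹¹ K⁴, so P_net = 18.4 W.

Net loss ≈ 18.4 W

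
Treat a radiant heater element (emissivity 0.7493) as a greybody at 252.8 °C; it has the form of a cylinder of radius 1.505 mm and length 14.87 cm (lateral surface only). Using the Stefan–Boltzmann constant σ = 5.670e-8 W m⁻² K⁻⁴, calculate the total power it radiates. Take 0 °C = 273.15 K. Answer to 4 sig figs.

T = 252.8 °C + 273.15 = 525.95 K.
Lateral area A = 2πrL = 2π×1.505×10⁻³×0.1487 = 1.40614×10⁻³ m².
P = εσAT⁴ = 0.7493 × 5.670×10⁻⁸ × 1.40614×10⁻³ × (525.95)⁴ = 4.571 W.

P ≈ 4.571 W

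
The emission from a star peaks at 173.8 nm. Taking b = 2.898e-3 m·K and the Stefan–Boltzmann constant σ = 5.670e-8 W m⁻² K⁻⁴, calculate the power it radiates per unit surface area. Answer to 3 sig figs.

Wien's law: T = b/λ_max = 2.898×10⁻³/1.738×10⁻⁷ = 16674.3 K.
Then I = σT⁴ = 5.670×10⁻⁸×(16674.3)⁴ = 4.38×10⁹ W/m².

I ≈ 4.38×10⁹ W/m²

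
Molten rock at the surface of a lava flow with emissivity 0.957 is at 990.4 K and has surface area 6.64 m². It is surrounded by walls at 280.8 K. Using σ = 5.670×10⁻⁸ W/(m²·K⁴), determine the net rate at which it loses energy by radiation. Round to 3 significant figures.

Net loss ≈ 3.44×10⁵ W

Area A = 6.64 m².
Net radiated power P_net = εσA(T⁴ − T₀⁴) = 0.957×5.670×10⁻⁸×6.64×(990.4⁴ − 280.8⁴).
T⁴ − T₀⁴ = 9.62149×10¹¹ − 6.21711×10⁹ = 9.55932×10¹¹ K⁴, so P_net = 3.44×10⁵ W.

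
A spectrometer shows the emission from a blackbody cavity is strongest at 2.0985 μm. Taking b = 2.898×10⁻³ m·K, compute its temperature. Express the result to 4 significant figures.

Wien's law gives T = b/λ_max = (2.898×10⁻³ m·K)/(2.0985×10⁻⁶ m) = 1381 K.

T ≈ 1381 K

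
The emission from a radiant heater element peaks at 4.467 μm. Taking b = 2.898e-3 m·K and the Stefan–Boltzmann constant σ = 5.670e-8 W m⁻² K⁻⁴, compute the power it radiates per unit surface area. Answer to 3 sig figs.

I ≈ 1.00×10⁴ W/m²

Wien's law: T = b/λ_max = 2.898×10⁻³/4.467×10⁻⁶ = 648.758 K.
Then I = σT⁴ = 5.670×10⁻⁸×(648.758)⁴ = 1.00×10⁴ W/m².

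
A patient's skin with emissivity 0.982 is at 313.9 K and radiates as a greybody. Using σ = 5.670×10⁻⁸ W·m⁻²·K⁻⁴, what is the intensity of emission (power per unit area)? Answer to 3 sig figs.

Stefan–Boltzmann: I = εσT⁴ = 0.982 × 5.670×10⁻⁸ × (313.9)⁴ = 541 W/m².

I ≈ 541 W/m²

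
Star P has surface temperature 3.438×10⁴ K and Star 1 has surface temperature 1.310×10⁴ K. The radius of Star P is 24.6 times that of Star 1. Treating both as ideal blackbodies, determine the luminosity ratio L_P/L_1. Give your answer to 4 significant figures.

L ∝ R²T⁴, so L_P/L_1 = (R_P/R_1)²(T_P/T_1)⁴ = (24.6)² × (3.438×10⁴/1.310×10⁴)⁴ = 605.16 × 47.4393 = 2.871×10⁴.

L_P/L_1 ≈ 2.871×10⁴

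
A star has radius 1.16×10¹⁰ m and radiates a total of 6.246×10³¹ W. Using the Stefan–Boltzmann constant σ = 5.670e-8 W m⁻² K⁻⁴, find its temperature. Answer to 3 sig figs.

T ≈ 2.84×10⁴ K

Surface area A = 4πR² = 4π(1.16×10¹⁰ m)² = 1.69093×10²¹ m².
P = σAT⁴ ⇒ T = (P/(σA))^(1/4) = (6.246×10³¹/(5.670×10⁻⁸×1.69093×10²¹))^(1/4) = 2.84×10⁴ K.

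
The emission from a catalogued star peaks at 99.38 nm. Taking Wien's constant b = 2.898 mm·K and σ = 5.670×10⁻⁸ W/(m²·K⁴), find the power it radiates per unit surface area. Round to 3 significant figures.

Wien's law: T = b/λ_max = 2.898×10⁻³/9.938×10⁻⁸ = 29160.8 K.
Then I = σT⁴ = 5.670×10⁻⁸×(29160.8)⁴ = 4.10×10¹⁰ W/m².

I ≈ 4.10×10¹⁰ W/m²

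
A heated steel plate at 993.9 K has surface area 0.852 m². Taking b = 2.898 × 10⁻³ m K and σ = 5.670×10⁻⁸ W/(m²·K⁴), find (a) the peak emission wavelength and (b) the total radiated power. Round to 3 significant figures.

(a) λ_max = b/T = 2.898×10⁻³/993.9 = 2.916×10⁻⁶ m = 2.92 μm.
Area A = 0.852 m².
(b) P = σAT⁴ = 5.670×10⁻⁸×0.852×(993.9)⁴ = 4.71×10⁴ W.

λ_max ≈ 2.92 μm; P ≈ 4.71×10⁴ W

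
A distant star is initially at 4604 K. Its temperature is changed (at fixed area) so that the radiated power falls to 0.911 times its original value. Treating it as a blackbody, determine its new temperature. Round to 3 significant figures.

T₂ ≈ 4.50×10³ K

P ∝ T⁴, so T₂/T₁ = (P₂/P₁)^(1/4) = (0.911)^(1/4) = 0.976966.
T₂ = 4604 × 0.976966 = 4.50×10³ K.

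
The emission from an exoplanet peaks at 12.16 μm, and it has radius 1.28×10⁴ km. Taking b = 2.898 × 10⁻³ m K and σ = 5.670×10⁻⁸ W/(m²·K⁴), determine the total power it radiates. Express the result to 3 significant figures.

Wien's law: T = b/λ_max = 2.898×10⁻³/1.216×10⁻⁵ = 238.322 K.
Surface area A = 4πR² = 4π(1.28×10⁷ m)² = 2.05887×10¹⁵ m².
Then P = σAT⁴ = 5.670×10⁻⁸×2.05887×10¹⁵×(238.322)⁴ = 3.77×10¹⁷ W.

P ≈ 3.77×10¹⁷ W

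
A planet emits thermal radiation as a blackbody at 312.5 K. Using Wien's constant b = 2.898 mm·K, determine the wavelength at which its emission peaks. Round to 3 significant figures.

Wien's displacement law: λ_max = b/T = (2.898×10⁻³ m·K)/(312.5 K) = 9.274×10⁻⁶ m.
That is 9.27 μm, in the infrared range.

λ_max ≈ 9.27 μm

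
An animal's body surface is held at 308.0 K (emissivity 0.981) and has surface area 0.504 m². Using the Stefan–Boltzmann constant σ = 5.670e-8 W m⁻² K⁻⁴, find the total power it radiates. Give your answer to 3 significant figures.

P ≈ 252 W

Area A = 0.504 m².
P = εσAT⁴ = 0.981 × 5.670×10⁻⁸ × 0.504 × (308.0)⁴ = 252 W.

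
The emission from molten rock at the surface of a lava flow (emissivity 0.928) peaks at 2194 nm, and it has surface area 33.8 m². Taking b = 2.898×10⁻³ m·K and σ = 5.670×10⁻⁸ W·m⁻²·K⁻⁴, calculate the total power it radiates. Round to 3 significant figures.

Wien's law: T = b/λ_max = 2.898×10⁻³/2.194×10⁻⁶ = 1320.88 K.
Area A = 33.8 m².
Then P = εσAT⁴ = 0.928×5.670×10⁻⁸×33.8×(1320.88)⁴ = 5.41×10⁶ W.

P ≈ 5.41×10⁶ W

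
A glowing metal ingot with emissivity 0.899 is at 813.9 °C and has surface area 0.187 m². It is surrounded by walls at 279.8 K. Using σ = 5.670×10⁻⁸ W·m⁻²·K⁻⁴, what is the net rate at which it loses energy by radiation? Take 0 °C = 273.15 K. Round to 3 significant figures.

T = 813.9 °C + 273.15 = 1087.05 K.
Area A = 0.187 m².
Net radiated power P_net = εσA(T⁴ − T₀⁴) = 0.899×5.670×10⁻⁸×0.187×(1087.05⁴ − 279.8⁴).
T⁴ − T₀⁴ = 1.39636×10¹² − 6.12902×10⁹ = 1.39023×10¹² K⁴, so P_net = 1.33×10⁴ W.

Net loss ≈ 1.33×10⁴ W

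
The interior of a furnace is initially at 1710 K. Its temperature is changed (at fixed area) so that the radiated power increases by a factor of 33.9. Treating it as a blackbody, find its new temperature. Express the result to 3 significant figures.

P ∝ T⁴, so T₂/T₁ = (P₂/P₁)^(1/4) = (33.9)^(1/4) = 2.41296.
T₂ = 1710 × 2.41296 = 4.13×10³ K.

T₂ ≈ 4.13×10³ K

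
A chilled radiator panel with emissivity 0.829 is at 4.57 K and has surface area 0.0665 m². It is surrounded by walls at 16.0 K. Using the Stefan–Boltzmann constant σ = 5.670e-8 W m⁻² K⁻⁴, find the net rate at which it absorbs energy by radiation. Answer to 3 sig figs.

Net gain ≈ 2.03×10⁻⁴ W

Area A = 0.0665 m².
Net radiated power P_net = εσA(T⁴ − T₀⁴) = 0.829×5.670×10⁻⁸×0.0665×(4.57⁴ − 16.0⁴).
T⁴ − T₀⁴ = 436.179 − 65536.0 = -65099.8 K⁴, so P_net = -2.03×10⁻⁴ W — negative, meaning a net gain of 2.03×10⁻⁴ W.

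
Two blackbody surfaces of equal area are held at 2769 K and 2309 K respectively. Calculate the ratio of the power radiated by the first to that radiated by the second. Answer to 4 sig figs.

With equal areas, P₁/P₂ = (T₁/T₂)⁴ = (2769/2309)⁴ = 2.068.

P₁/P₂ ≈ 2.068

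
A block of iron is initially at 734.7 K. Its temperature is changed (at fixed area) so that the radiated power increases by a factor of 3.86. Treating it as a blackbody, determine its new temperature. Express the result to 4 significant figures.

P ∝ T⁴, so T₂/T₁ = (P₂/P₁)^(1/4) = (3.86)^(1/4) = 1.40167.
T₂ = 734.7 × 1.40167 = 1030 K.

T₂ ≈ 1030 K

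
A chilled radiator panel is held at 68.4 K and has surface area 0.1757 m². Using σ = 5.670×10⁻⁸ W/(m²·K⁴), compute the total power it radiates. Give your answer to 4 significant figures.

Area A = 0.1757 m².
P = σAT⁴ = 5.670×10⁻⁸ × 0.1757 × (68.4)⁴ = 0.2181 W.

P ≈ 0.2181 W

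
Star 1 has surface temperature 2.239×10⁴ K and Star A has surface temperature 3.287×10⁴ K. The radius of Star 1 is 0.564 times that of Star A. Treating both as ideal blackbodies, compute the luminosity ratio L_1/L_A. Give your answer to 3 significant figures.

L ∝ R²T⁴, so L_1/L_A = (R_1/R_A)²(T_1/T_A)⁴ = (0.564)² × (2.239×10⁴/3.287×10⁴)⁴ = 0.318096 × 0.215287 = 0.0685.

L_1/L_A ≈ 0.0685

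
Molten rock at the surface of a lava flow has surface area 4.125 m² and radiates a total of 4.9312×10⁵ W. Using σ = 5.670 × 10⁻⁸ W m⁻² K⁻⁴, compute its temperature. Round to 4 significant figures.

T ≈ 1205 K

Area A = 4.125 m².
P = σAT⁴ ⇒ T = (P/(σA))^(1/4) = (4.9312×10⁵/(5.670×10⁻⁸×4.125))^(1/4) = 1205 K.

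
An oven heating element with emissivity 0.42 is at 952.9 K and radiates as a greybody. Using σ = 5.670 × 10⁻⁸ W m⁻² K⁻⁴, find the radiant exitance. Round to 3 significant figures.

Stefan–Boltzmann: I = εσT⁴ = 0.42 × 5.670×10⁻⁸ × (952.9)⁴ = 1.96×10⁴ W/m².

I ≈ 1.96×10⁴ W/m²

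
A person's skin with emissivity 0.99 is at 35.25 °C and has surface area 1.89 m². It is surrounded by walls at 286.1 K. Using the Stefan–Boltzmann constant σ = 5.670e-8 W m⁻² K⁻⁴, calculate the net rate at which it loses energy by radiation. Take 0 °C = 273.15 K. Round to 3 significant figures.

T = 35.25 °C + 273.15 = 308.40 K.
Area A = 1.89 m².
Net radiated power P_net = εσA(T⁴ − T₀⁴) = 0.99×5.670×10⁻⁸×1.89×(308.40⁴ − 286.1⁴).
T⁴ − T₀⁴ = 9.04602×10⁹ − 6.69995×10⁹ = 2.34607×10⁹ K⁴, so P_net = 249 W.

Net loss ≈ 249 W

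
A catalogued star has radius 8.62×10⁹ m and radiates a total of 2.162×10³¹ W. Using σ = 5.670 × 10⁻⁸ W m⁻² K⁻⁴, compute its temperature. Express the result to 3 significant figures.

T ≈ 2.53×10⁴ K

Surface area A = 4πR² = 4π(8.62×10⁹ m)² = 9.33737×10²⁰ m².
P = σAT⁴ ⇒ T = (P/(σA))^(1/4) = (2.162×10³¹/(5.670×10⁻⁸×9.33737×10²⁰))^(1/4) = 2.53×10⁴ K.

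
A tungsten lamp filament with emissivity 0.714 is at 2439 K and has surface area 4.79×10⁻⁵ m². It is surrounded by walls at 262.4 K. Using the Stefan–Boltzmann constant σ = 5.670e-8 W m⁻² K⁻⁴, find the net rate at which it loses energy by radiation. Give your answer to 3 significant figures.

Net loss ≈ 68.6 W

Area A = 4.79×10⁻⁵ m².
Net radiated power P_net = εσA(T⁴ − T₀⁴) = 0.714×5.670×10⁻⁸×4.79×10⁻⁵×(2439⁴ − 262.4⁴).
T⁴ − T₀⁴ = 3.53873×10¹³ − 4.74084×10⁹ = 3.53826×10¹³ K⁴, so P_net = 68.6 W.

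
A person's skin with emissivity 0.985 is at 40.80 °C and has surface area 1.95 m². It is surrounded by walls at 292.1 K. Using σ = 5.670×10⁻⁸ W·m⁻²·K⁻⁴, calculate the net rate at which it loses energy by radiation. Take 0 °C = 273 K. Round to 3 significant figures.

Net loss ≈ 263 W

T = 40.80 °C + 273 = 313.80 K.
Area A = 1.95 m².
Net radiated power P_net = εσA(T⁴ − T₀⁴) = 0.985×5.670×10⁻⁸×1.95×(313.80⁴ − 292.1⁴).
T⁴ − T₀⁴ = 9.69643×10⁹ − 7.27991×10⁹ = 2.41652×10⁹ K⁴, so P_net = 263 W.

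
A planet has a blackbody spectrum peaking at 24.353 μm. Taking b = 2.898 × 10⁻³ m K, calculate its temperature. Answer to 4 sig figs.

T ≈ 119.0 K

Wien's law gives T = b/λ_max = (2.898×10⁻³ m·K)/(2.4353×10⁻⁵ m) = 119.0 K.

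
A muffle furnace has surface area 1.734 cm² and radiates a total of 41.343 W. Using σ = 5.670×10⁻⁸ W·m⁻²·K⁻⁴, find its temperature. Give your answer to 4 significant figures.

Area A = 1.734 cm² = 1.734×10⁻⁴ m².
P = σAT⁴ ⇒ T = (P/(σA))^(1/4) = (41.343/(5.670×10⁻⁸×1.734×10⁻⁴))^(1/4) = 1432 K.

T ≈ 1432 K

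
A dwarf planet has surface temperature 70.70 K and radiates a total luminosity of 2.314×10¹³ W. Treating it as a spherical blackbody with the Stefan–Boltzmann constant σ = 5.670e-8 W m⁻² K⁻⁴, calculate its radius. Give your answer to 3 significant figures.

R ≈ 1.14×10⁶ m

L = 4πR²σT⁴ ⇒ R = √(L/(4πσT⁴)).
σT⁴ = 1.41664 W/m², so R = √(2.314×10¹³/(4π×1.41664)) = 1.14×10⁶ m.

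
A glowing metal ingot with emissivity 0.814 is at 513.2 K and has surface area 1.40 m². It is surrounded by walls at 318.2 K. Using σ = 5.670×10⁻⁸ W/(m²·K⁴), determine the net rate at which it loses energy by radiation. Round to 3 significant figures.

Area A = 1.40 m².
Net radiated power P_net = εσA(T⁴ − T₀⁴) = 0.814×5.670×10⁻⁸×1.40×(513.2⁴ − 318.2⁴).
T⁴ − T₀⁴ = 6.93660×10¹⁰ − 1.02518×10¹⁰ = 5.91142×10¹⁰ K⁴, so P_net = 3.82×10³ W.

Net loss ≈ 3.82×10³ W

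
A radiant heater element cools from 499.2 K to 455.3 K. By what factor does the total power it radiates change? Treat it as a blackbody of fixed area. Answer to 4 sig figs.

P₂/P₁ ≈ 0.6920

P ∝ T⁴, so P₂/P₁ = (T₂/T₁)⁴ = (455.3/499.2)⁴ = (0.912059)⁴ = 0.6920.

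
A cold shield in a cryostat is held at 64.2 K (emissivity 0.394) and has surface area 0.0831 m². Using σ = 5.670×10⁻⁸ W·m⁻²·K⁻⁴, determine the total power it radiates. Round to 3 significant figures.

P ≈ 0.0315 W

Area A = 0.0831 m².
P = εσAT⁴ = 0.394 × 5.670×10⁻⁸ × 0.0831 × (64.2)⁴ = 0.0315 W.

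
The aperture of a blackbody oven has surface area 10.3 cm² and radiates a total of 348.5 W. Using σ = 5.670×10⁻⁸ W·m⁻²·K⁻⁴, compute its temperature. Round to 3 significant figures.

Area A = 10.3 cm² = 1.03×10⁻³ m².
P = σAT⁴ ⇒ T = (P/(σA))^(1/4) = (348.5/(5.670×10⁻⁸×1.03×10⁻³))^(1/4) = 1.56×10³ K.

T ≈ 1.56×10³ K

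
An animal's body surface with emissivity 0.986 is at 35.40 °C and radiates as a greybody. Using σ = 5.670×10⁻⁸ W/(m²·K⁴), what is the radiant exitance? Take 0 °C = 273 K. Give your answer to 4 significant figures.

I ≈ 505.7 W/m²

T = 35.40 °C + 273 = 308.40 K.
Stefan–Boltzmann: I = εσT⁴ = 0.986 × 5.670×10⁻⁸ × (308.40)⁴ = 505.7 W/m².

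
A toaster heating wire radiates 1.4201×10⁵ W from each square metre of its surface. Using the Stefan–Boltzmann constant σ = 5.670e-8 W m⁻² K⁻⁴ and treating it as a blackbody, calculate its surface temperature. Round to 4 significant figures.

T ≈ 1258 K

I = σT⁴, so T = (I/σ)^(1/4) = (1.4201×10⁵/(5.670×10⁻⁸))^(1/4) = 1258 K.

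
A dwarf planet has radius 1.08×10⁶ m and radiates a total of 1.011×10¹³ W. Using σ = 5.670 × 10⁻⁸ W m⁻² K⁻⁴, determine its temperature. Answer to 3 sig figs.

Surface area A = 4πR² = 4π(1.08×10⁶ m)² = 1.46574×10¹³ m².
P = σAT⁴ ⇒ T = (P/(σA))^(1/4) = (1.011×10¹³/(5.670×10⁻⁸×1.46574×10¹³))^(1/4) = 59.1 K.

T ≈ 59.1 K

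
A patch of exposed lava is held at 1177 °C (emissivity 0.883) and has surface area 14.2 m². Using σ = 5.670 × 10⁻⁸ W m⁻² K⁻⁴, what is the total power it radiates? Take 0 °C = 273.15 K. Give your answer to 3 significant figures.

T = 1177 °C + 273.15 = 1450.15 K.
Area A = 14.2 m².
P = εσAT⁴ = 0.883 × 5.670×10⁻⁸ × 14.2 × (1450.15)⁴ = 3.14×10⁶ W.

P ≈ 3.14×10⁶ W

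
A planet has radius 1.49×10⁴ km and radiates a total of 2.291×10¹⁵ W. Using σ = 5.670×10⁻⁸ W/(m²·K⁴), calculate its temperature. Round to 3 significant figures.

Surface area A = 4πR² = 4π(1.49×10⁷ m)² = 2.78986×10¹⁵ m².
P = σAT⁴ ⇒ T = (P/(σA))^(1/4) = (2.291×10¹⁵/(5.670×10⁻⁸×2.78986×10¹⁵))^(1/4) = 61.7 K.

T ≈ 61.7 K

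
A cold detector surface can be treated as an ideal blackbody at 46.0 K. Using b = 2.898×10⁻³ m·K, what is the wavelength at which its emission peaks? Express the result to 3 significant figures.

λ_max ≈ 63.0 μm

Wien's displacement law: λ_max = b/T = (2.898×10⁻³ m·K)/(46.0 K) = 6.300×10⁻⁵ m.
That is 63.0 μm, in the infrared range.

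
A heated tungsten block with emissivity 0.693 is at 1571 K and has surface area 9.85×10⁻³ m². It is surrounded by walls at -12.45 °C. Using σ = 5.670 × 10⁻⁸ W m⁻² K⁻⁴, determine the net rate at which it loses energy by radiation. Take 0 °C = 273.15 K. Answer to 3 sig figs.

Surroundings: T = -12.45 °C + 273.15 = 260.70 K.
Area A = 9.85×10⁻³ m².
Net radiated power P_net = εσA(T⁴ − T₀⁴) = 0.693×5.670×10⁻⁸×9.85×10⁻³×(1571⁴ − 260.70⁴).
T⁴ − T₀⁴ = 6.09123×10¹² − 4.61917×10⁹ = 6.08661×10¹² K⁴, so P_net = 2.36×10³ W.

Net loss ≈ 2.36×10³ W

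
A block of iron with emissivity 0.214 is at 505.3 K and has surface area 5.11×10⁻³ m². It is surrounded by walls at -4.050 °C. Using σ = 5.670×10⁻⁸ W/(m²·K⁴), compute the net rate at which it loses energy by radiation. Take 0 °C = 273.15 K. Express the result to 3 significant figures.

Surroundings: T = -4.050 °C + 273.15 = 269.100 K.
Area A = 5.11×10⁻³ m².
Net radiated power P_net = εσA(T⁴ − T₀⁴) = 0.214×5.670×10⁻⁸×5.11×10⁻³×(505.3⁴ − 269.100⁴).
T⁴ − T₀⁴ = 6.51924×10¹⁰ − 5.24390×10⁹ = 5.99485×10¹⁰ K⁴, so P_net = 3.72 W.

Net loss ≈ 3.72 W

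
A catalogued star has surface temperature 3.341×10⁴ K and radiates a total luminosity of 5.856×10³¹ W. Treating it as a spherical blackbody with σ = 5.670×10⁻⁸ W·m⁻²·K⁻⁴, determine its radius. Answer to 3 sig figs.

R ≈ 8.12×10⁹ m

L = 4πR²σT⁴ ⇒ R = √(L/(4πσT⁴)).
σT⁴ = 7.06462×10¹⁰ W/m², so R = √(5.856×10³¹/(4π×7.06462×10¹⁰)) = 8.12×10⁹ m.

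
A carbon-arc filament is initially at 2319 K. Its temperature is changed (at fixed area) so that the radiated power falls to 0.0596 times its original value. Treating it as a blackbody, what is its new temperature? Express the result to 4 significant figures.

T₂ ≈ 1146 K

P ∝ T⁴, so T₂/T₁ = (P₂/P₁)^(1/4) = (0.0596)^(1/4) = 0.494096.
T₂ = 2319 × 0.494096 = 1146 K.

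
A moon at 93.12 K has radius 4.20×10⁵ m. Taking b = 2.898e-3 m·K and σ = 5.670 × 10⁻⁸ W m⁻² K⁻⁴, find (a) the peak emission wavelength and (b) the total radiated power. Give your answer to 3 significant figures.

λ_max ≈ 31.1 μm; P ≈ 9.45×10¹² W

(a) λ_max = b/T = 2.898×10⁻³/93.12 = 3.112×10⁻⁵ m = 31.1 μm.
Surface area A = 4πR² = 4π(4.20×10⁵ m)² = 2.21671×10¹² m².
(b) P = σAT⁴ = 5.670×10⁻⁸×2.21671×10¹²×(93.12)⁴ = 9.45×10¹² W.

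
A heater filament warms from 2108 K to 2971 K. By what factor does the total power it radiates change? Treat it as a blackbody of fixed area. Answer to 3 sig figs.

P ∝ T⁴, so P₂/P₁ = (T₂/T₁)⁴ = (2971/2108)⁴ = (1.40939)⁴ = 3.95.

P₂/P₁ ≈ 3.95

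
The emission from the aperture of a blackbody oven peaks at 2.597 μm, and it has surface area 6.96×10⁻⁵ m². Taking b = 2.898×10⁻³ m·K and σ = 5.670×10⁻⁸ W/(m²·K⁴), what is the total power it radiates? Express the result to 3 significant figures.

Wien's law: T = b/λ_max = 2.898×10⁻³/2.597×10⁻⁶ = 1115.90 K.
Area A = 6.96×10⁻⁵ m².
Then P = σAT⁴ = 5.670×10⁻⁸×6.96×10⁻⁵×(1115.90)⁴ = 6.12 W.

P ≈ 6.12 W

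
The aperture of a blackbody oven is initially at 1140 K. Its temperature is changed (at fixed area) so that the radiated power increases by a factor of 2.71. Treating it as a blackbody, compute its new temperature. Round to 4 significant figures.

T₂ ≈ 1463 K

P ∝ T⁴, so T₂/T₁ = (P₂/P₁)^(1/4) = (2.71)^(1/4) = 1.28305.
T₂ = 1140 × 1.28305 = 1463 K.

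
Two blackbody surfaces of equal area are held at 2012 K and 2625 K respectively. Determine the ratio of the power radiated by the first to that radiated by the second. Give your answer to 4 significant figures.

P₁/P₂ ≈ 0.3451

With equal areas, P₁/P₂ = (T₁/T₂)⁴ = (2012/2625)⁴ = 0.3451.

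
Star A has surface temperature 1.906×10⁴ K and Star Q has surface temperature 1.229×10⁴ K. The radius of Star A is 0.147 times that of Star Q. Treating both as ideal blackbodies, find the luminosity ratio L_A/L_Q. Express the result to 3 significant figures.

L ∝ R²T⁴, so L_A/L_Q = (R_A/R_Q)²(T_A/T_Q)⁴ = (0.147)² × (1.906×10⁴/1.229×10⁴)⁴ = 0.021609 × 5.78474 = 0.125.

L_A/L_Q ≈ 0.125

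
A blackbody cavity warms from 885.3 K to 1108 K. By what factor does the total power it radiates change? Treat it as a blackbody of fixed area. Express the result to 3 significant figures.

P₂/P₁ ≈ 2.45

P ∝ T⁴, so P₂/P₁ = (T₂/T₁)⁴ = (1108/885.3)⁴ = (1.25155)⁴ = 2.45.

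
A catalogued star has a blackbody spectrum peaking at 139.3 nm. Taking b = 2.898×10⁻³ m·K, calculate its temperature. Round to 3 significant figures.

Wien's law gives T = b/λ_max = (2.898×10⁻³ m·K)/(1.393×10⁻⁷ m) = 2.08×10⁴ K.

T ≈ 2.08×10⁴ K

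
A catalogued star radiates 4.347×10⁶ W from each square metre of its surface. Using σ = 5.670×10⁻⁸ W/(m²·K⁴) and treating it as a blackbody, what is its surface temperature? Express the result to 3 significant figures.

T ≈ 2.96×10³ K

I = σT⁴, so T = (I/σ)^(1/4) = (4.347×10⁶/(5.670×10⁻⁸))^(1/4) = 2.96×10³ K.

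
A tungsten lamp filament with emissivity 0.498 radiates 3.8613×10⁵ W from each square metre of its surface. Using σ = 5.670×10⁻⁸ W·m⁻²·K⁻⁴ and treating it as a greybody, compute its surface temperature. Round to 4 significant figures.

T ≈ 1923 K

I = εσT⁴, so T = (I/εσ)^(1/4) = (3.8613×10⁵/(0.498×5.670×10⁻⁸))^(1/4) = 1923 K.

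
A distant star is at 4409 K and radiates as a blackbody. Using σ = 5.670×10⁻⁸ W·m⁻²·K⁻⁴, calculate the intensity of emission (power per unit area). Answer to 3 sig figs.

Stefan–Boltzmann: I = σT⁴ = 5.670×10⁻⁸ × (4409)⁴ = 2.14×10⁷ W/m².

I ≈ 2.14×10⁷ W/m²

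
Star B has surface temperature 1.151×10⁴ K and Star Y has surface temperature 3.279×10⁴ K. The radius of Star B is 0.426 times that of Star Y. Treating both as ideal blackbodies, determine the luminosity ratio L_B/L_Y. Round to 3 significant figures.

L ∝ R²T⁴, so L_B/L_Y = (R_B/R_Y)²(T_B/T_Y)⁴ = (0.426)² × (1.151×10⁴/3.279×10⁴)⁴ = 0.181476 × 0.0151822 = 2.76×10⁻³.

L_B/L_Y ≈ 2.76×10⁻³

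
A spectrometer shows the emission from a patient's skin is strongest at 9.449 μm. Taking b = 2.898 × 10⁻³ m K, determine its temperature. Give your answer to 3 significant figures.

Wien's law gives T = b/λ_max = (2.898×10⁻³ m·K)/(9.449×10⁻⁶ m) = 307 K.

T ≈ 307 K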